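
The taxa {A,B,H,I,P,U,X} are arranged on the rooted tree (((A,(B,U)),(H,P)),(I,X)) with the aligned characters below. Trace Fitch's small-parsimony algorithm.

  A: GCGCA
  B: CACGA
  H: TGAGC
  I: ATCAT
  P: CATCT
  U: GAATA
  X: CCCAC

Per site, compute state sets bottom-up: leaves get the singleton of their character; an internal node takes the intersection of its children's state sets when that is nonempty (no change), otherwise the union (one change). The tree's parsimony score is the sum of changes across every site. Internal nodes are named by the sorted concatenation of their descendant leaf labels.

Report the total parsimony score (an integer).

BU@0: {C} ∪ {G} = {C,G} (union, +1)
ABU@0: {G} ∩ {C,G} = {G} (intersection, +0)
HP@0: {T} ∪ {C} = {C,T} (union, +1)
ABHPU@0: {G} ∪ {C,T} = {C,G,T} (union, +1)
IX@0: {A} ∪ {C} = {A,C} (union, +1)
ABHIPUX@0: {C,G,T} ∩ {A,C} = {C} (intersection, +0)
BU@1: {A} ∩ {A} = {A} (intersection, +0)
ABU@1: {C} ∪ {A} = {A,C} (union, +1)
HP@1: {G} ∪ {A} = {A,G} (union, +1)
ABHPU@1: {A,C} ∩ {A,G} = {A} (intersection, +0)
IX@1: {T} ∪ {C} = {C,T} (union, +1)
ABHIPUX@1: {A} ∪ {C,T} = {A,C,T} (union, +1)
BU@2: {C} ∪ {A} = {A,C} (union, +1)
ABU@2: {G} ∪ {A,C} = {A,C,G} (union, +1)
HP@2: {A} ∪ {T} = {A,T} (union, +1)
ABHPU@2: {A,C,G} ∩ {A,T} = {A} (intersection, +0)
IX@2: {C} ∩ {C} = {C} (intersection, +0)
ABHIPUX@2: {A} ∪ {C} = {A,C} (union, +1)
BU@3: {G} ∪ {T} = {G,T} (union, +1)
ABU@3: {C} ∪ {G,T} = {C,G,T} (union, +1)
HP@3: {G} ∪ {C} = {C,G} (union, +1)
ABHPU@3: {C,G,T} ∩ {C,G} = {C,G} (intersection, +0)
IX@3: {A} ∩ {A} = {A} (intersection, +0)
ABHIPUX@3: {C,G} ∪ {A} = {A,C,G} (union, +1)
BU@4: {A} ∩ {A} = {A} (intersection, +0)
ABU@4: {A} ∩ {A} = {A} (intersection, +0)
HP@4: {C} ∪ {T} = {C,T} (union, +1)
ABHPU@4: {A} ∪ {C,T} = {A,C,T} (union, +1)
IX@4: {T} ∪ {C} = {C,T} (union, +1)
ABHIPUX@4: {A,C,T} ∩ {C,T} = {C,T} (intersection, +0)
per-site changes: [4, 4, 4, 4, 3]; total = 19

19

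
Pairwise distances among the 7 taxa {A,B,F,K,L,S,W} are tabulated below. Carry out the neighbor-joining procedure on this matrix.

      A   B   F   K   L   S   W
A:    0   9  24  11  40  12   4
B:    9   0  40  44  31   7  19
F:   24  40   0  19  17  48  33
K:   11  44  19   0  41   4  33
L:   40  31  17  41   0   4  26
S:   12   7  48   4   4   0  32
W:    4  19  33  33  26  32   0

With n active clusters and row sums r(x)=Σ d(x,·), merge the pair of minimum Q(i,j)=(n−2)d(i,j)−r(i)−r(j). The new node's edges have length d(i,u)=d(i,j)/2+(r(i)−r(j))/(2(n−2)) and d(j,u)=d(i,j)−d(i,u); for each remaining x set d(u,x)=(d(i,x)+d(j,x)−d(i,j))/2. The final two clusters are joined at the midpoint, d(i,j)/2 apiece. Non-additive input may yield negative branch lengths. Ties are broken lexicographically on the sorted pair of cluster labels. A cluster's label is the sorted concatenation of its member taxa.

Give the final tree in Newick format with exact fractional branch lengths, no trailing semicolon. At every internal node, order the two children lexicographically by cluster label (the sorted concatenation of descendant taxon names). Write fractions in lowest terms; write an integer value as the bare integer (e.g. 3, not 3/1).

step 1: merge (F,L) at d=17, Q=-255; branch lengths F→107/10, L→63/10; new cluster FL
  updated: d(A,FL)=47/2, d(B,FL)=27, d(FL,K)=43/2, d(FL,S)=35/2, d(FL,W)=21
step 2: merge (K,S) at d=4, Q=-170; branch lengths K→57/8, S→-25/8; new cluster KS
  updated: d(A,KS)=19/2, d(B,KS)=47/2, d(FL,KS)=35/2, d(KS,W)=61/2
step 3: merge (FL,KS) at d=35/2, Q=-235/2; branch lengths FL→121/12, KS→89/12; new cluster FKLS
  updated: d(A,FKLS)=31/4, d(B,FKLS)=33/2, d(FKLS,W)=17
step 4: merge (A,W) at d=4, Q=-211/4; branch lengths A→-45/16, W→109/16; new cluster AW
  updated: d(AW,B)=12, d(AW,FKLS)=83/8
step 5: merge (AW,B) at d=12, Q=-311/8; branch lengths AW→47/16, B→145/16; new cluster ABW
  updated: d(ABW,FKLS)=119/16
step 6: merge (ABW,FKLS) at d=119/16; branch lengths ABW→119/32, FKLS→119/32; new cluster ABFKLSW
final tree: (((A:-45/16,W:109/16):47/16,B:145/16):119/32,((F:107/10,L:63/10):121/12,(K:57/8,S:-25/8):89/12):119/32)
total length: 991/16

(((A:-45/16,W:109/16):47/16,B:145/16):119/32,((F:107/10,L:63/10):121/12,(K:57/8,S:-25/8):89/12):119/32)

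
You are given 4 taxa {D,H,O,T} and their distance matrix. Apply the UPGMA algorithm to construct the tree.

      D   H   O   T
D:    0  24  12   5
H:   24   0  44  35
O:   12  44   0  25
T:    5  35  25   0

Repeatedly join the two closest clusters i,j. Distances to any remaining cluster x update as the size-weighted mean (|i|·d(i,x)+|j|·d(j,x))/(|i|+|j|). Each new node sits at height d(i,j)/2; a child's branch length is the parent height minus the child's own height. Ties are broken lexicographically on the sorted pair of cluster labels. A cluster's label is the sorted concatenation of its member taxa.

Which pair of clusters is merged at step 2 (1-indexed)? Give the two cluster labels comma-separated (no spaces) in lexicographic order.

DT,O

iteration 1: select D,T (d=5); attach at lengths (5/2, 5/2); label the merged cluster DT
  updated: d(DT,H)=59/2, d(DT,O)=37/2
iteration 2: select DT,O (d=37/2); attach at lengths (27/4, 37/4); label the merged cluster DOT
  updated: d(DOT,H)=103/3
iteration 3: select DOT,H (d=103/3); attach at lengths (95/12, 103/6); label the merged cluster DHOT
final tree: (((D:5/2,T:5/2):27/4,O:37/4):95/12,H:103/6)
total length: 553/12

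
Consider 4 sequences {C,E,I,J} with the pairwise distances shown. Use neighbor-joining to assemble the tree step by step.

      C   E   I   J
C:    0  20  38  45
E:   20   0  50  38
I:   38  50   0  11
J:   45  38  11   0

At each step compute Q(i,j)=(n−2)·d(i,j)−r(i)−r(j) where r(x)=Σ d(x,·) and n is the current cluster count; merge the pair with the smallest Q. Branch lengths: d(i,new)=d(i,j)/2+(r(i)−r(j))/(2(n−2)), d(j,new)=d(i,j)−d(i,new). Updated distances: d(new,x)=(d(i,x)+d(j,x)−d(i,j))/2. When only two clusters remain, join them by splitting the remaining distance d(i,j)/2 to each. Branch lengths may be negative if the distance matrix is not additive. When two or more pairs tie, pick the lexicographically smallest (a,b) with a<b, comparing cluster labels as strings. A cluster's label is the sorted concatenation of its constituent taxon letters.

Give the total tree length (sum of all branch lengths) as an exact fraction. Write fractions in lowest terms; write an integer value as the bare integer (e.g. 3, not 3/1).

233/4

iteration 1: select C,E (d=20, Q=-171); attach at lengths (35/4, 45/4); label the merged cluster CE
  updated: d(CE,I)=34, d(CE,J)=63/2
iteration 2: select CE,I (d=34, Q=-153/2); attach at lengths (109/4, 27/4); label the merged cluster CEI
  updated: d(CEI,J)=17/4
iteration 3: select CEI,J (d=17/4); attach at lengths (17/8, 17/8); label the merged cluster CEIJ
final tree: (((C:35/4,E:45/4):109/4,I:27/4):17/8,J:17/8)
total length: 233/4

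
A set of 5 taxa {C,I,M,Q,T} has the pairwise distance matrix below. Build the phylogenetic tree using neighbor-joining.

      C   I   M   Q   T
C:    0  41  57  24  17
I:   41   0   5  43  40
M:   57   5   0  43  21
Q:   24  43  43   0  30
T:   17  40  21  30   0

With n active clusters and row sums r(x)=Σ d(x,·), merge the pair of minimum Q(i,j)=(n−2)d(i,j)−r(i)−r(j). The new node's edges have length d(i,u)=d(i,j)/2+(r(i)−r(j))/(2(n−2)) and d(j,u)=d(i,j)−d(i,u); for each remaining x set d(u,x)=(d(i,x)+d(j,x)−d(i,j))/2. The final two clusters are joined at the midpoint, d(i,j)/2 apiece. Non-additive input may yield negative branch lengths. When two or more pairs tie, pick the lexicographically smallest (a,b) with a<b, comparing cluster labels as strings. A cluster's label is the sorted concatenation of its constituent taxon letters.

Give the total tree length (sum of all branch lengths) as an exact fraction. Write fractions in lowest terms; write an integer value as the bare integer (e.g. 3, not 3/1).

step 1: merge (I,M) at d=5, Q=-240; branch lengths I→3, M→2; new cluster IM
  updated: d(C,IM)=93/2, d(IM,Q)=81/2, d(IM,T)=28
step 2: merge (C,Q) at d=24, Q=-134; branch lengths C→41/4, Q→55/4; new cluster CQ
  updated: d(CQ,IM)=63/2, d(CQ,T)=23/2
step 3: merge (CQ,IM) at d=63/2, Q=-71; branch lengths CQ→15/2, IM→24; new cluster CIMQ
  updated: d(CIMQ,T)=4
step 4: merge (CIMQ,T) at d=4; branch lengths CIMQ→2, T→2; new cluster CIMQT
final tree: (((C:41/4,Q:55/4):15/2,(I:3,M:2):24):2,T:2)
total length: 129/2

129/2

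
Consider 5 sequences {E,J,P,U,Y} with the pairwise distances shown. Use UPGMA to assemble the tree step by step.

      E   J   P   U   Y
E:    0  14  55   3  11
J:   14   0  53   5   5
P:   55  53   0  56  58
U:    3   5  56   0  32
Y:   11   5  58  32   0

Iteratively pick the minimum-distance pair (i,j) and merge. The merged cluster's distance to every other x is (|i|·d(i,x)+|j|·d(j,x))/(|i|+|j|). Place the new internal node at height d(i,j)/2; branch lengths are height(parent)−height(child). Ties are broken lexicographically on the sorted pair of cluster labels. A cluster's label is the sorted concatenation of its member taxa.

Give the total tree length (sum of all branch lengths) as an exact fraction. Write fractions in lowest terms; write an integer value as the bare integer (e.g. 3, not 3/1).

iteration 1: select E,U (d=3); attach at lengths (3/2, 3/2); label the merged cluster EU
  updated: d(EU,J)=19/2, d(EU,P)=111/2, d(EU,Y)=43/2
iteration 2: select J,Y (d=5); attach at lengths (5/2, 5/2); label the merged cluster JY
  updated: d(EU,JY)=31/2, d(JY,P)=111/2
iteration 3: select EU,JY (d=31/2); attach at lengths (25/4, 21/4); label the merged cluster EJUY
  updated: d(EJUY,P)=111/2
iteration 4: select EJUY,P (d=111/2); attach at lengths (20, 111/4); label the merged cluster EJPUY
final tree: (((E:3/2,U:3/2):25/4,(J:5/2,Y:5/2):21/4):20,P:111/4)
total length: 269/4

269/4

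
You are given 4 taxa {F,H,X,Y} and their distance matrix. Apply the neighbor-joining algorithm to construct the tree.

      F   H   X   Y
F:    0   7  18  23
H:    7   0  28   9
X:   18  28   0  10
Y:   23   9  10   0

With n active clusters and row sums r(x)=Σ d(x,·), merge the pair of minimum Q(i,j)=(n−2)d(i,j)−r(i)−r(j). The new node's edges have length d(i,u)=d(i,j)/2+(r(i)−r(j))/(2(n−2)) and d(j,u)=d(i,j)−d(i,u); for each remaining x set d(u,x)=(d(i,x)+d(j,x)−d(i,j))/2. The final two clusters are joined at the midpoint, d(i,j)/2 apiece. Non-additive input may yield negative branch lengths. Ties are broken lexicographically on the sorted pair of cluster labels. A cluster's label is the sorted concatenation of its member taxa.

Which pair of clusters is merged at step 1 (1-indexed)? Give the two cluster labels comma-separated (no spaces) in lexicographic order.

F,H

1. join F+H (d=7, Q=-78) ⇒ FH; edges |F|=9/2, |H|=5/2
  updated: d(FH,X)=39/2, d(FH,Y)=25/2
2. join FH+X (d=39/2, Q=-42) ⇒ FHX; edges |FH|=11, |X|=17/2
  updated: d(FHX,Y)=3/2
3. join FHX+Y (d=3/2) ⇒ FHXY; edges |FHX|=3/4, |Y|=3/4
final tree: (((F:9/2,H:5/2):11,X:17/2):3/4,Y:3/4)
total length: 28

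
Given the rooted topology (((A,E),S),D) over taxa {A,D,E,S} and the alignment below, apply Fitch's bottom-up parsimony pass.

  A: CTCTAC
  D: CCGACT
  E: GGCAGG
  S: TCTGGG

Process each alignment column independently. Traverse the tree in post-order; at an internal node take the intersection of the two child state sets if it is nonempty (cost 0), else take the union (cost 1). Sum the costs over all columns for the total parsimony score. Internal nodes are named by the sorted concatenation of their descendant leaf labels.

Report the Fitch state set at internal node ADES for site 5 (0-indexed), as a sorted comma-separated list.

[col 0] AE: children A:{C}, E:{G} ∪→ {C,G}; cost 1
[col 0] AES: children AE:{C,G}, S:{T} ∪→ {C,G,T}; cost 1
[col 0] ADES: children AES:{C,G,T}, D:{C} ∩→ {C}; cost 0
[col 1] AE: children A:{T}, E:{G} ∪→ {G,T}; cost 1
[col 1] AES: children AE:{G,T}, S:{C} ∪→ {C,G,T}; cost 1
[col 1] ADES: children AES:{C,G,T}, D:{C} ∩→ {C}; cost 0
[col 2] AE: children A:{C}, E:{C} ∩→ {C}; cost 0
[col 2] AES: children AE:{C}, S:{T} ∪→ {C,T}; cost 1
[col 2] ADES: children AES:{C,T}, D:{G} ∪→ {C,G,T}; cost 1
[col 3] AE: children A:{T}, E:{A} ∪→ {A,T}; cost 1
[col 3] AES: children AE:{A,T}, S:{G} ∪→ {A,G,T}; cost 1
[col 3] ADES: children AES:{A,G,T}, D:{A} ∩→ {A}; cost 0
[col 4] AE: children A:{A}, E:{G} ∪→ {A,G}; cost 1
[col 4] AES: children AE:{A,G}, S:{G} ∩→ {G}; cost 0
[col 4] ADES: children AES:{G}, D:{C} ∪→ {C,G}; cost 1
[col 5] AE: children A:{C}, E:{G} ∪→ {C,G}; cost 1
[col 5] AES: children AE:{C,G}, S:{G} ∩→ {G}; cost 0
[col 5] ADES: children AES:{G}, D:{T} ∪→ {G,T}; cost 1
per-site changes: [2, 2, 2, 2, 2, 2]; total = 12

G,T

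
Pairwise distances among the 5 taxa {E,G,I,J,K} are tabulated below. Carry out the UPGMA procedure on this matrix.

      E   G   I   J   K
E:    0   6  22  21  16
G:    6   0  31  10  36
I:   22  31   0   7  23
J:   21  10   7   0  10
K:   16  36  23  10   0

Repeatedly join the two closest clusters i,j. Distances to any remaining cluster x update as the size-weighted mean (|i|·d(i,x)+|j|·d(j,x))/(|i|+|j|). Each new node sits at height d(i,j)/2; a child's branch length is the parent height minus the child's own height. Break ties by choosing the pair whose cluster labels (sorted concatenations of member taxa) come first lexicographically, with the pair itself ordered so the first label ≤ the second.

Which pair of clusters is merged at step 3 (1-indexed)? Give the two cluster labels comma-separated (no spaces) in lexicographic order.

IJ,K

step 1: merge (E,G) at d=6; branch lengths E→3, G→3; new cluster EG
  updated: d(EG,I)=53/2, d(EG,J)=31/2, d(EG,K)=26
step 2: merge (I,J) at d=7; branch lengths I→7/2, J→7/2; new cluster IJ
  updated: d(EG,IJ)=21, d(IJ,K)=33/2
step 3: merge (IJ,K) at d=33/2; branch lengths IJ→19/4, K→33/4; new cluster IJK
  updated: d(EG,IJK)=68/3
step 4: merge (EG,IJK) at d=68/3; branch lengths EG→25/3, IJK→37/12; new cluster EGIJK
final tree: ((E:3,G:3):25/3,((I:7/2,J:7/2):19/4,K:33/4):37/12)
total length: 449/12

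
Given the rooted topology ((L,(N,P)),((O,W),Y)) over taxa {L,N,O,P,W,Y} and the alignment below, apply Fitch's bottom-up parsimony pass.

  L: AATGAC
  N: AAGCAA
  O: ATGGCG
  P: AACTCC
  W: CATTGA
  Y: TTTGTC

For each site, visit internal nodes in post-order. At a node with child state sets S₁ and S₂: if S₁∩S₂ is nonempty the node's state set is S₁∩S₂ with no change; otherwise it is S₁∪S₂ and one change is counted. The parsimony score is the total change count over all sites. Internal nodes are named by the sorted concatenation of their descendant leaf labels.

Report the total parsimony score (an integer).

[col 0] NP: children N:{A}, P:{A} ∩→ {A}; cost 0
[col 0] LNP: children L:{A}, NP:{A} ∩→ {A}; cost 0
[col 0] OW: children O:{A}, W:{C} ∪→ {A,C}; cost 1
[col 0] OWY: children OW:{A,C}, Y:{T} ∪→ {A,C,T}; cost 1
[col 0] LNOPWY: children LNP:{A}, OWY:{A,C,T} ∩→ {A}; cost 0
[col 1] NP: children N:{A}, P:{A} ∩→ {A}; cost 0
[col 1] LNP: children L:{A}, NP:{A} ∩→ {A}; cost 0
[col 1] OW: children O:{T}, W:{A} ∪→ {A,T}; cost 1
[col 1] OWY: children OW:{A,T}, Y:{T} ∩→ {T}; cost 0
[col 1] LNOPWY: children LNP:{A}, OWY:{T} ∪→ {A,T}; cost 1
[col 2] NP: children N:{G}, P:{C} ∪→ {C,G}; cost 1
[col 2] LNP: children L:{T}, NP:{C,G} ∪→ {C,G,T}; cost 1
[col 2] OW: children O:{G}, W:{T} ∪→ {G,T}; cost 1
[col 2] OWY: children OW:{G,T}, Y:{T} ∩→ {T}; cost 0
[col 2] LNOPWY: children LNP:{C,G,T}, OWY:{T} ∩→ {T}; cost 0
[col 3] NP: children N:{C}, P:{T} ∪→ {C,T}; cost 1
[col 3] LNP: children L:{G}, NP:{C,T} ∪→ {C,G,T}; cost 1
[col 3] OW: children O:{G}, W:{T} ∪→ {G,T}; cost 1
[col 3] OWY: children OW:{G,T}, Y:{G} ∩→ {G}; cost 0
[col 3] LNOPWY: children LNP:{C,G,T}, OWY:{G} ∩→ {G}; cost 0
[col 4] NP: children N:{A}, P:{C} ∪→ {A,C}; cost 1
[col 4] LNP: children L:{A}, NP:{A,C} ∩→ {A}; cost 0
[col 4] OW: children O:{C}, W:{G} ∪→ {C,G}; cost 1
[col 4] OWY: children OW:{C,G}, Y:{T} ∪→ {C,G,T}; cost 1
[col 4] LNOPWY: children LNP:{A}, OWY:{C,G,T} ∪→ {A,C,G,T}; cost 1
[col 5] NP: children N:{A}, P:{C} ∪→ {A,C}; cost 1
[col 5] LNP: children L:{C}, NP:{A,C} ∩→ {C}; cost 0
[col 5] OW: children O:{G}, W:{A} ∪→ {A,G}; cost 1
[col 5] OWY: children OW:{A,G}, Y:{C} ∪→ {A,C,G}; cost 1
[col 5] LNOPWY: children LNP:{C}, OWY:{A,C,G} ∩→ {C}; cost 0
per-site changes: [2, 2, 3, 3, 4, 3]; total = 17

17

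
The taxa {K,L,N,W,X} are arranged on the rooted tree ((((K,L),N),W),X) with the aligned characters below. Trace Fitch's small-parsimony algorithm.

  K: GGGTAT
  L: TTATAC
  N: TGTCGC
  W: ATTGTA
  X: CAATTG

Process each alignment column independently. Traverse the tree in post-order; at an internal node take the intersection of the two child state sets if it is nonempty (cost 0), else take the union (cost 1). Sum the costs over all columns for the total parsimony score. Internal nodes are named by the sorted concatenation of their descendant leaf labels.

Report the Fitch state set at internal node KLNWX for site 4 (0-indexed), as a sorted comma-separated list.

site 0, node KL: K={G} ∪ L={T} → {G,T} (+1)
site 0, node KLN: KL={G,T} ∩ N={T} → {T} (+0)
site 0, node KLNW: KLN={T} ∪ W={A} → {A,T} (+1)
site 0, node KLNWX: KLNW={A,T} ∪ X={C} → {A,C,T} (+1)
site 1, node KL: K={G} ∪ L={T} → {G,T} (+1)
site 1, node KLN: KL={G,T} ∩ N={G} → {G} (+0)
site 1, node KLNW: KLN={G} ∪ W={T} → {G,T} (+1)
site 1, node KLNWX: KLNW={G,T} ∪ X={A} → {A,G,T} (+1)
site 2, node KL: K={G} ∪ L={A} → {A,G} (+1)
site 2, node KLN: KL={A,G} ∪ N={T} → {A,G,T} (+1)
site 2, node KLNW: KLN={A,G,T} ∩ W={T} → {T} (+0)
site 2, node KLNWX: KLNW={T} ∪ X={A} → {A,T} (+1)
site 3, node KL: K={T} ∩ L={T} → {T} (+0)
site 3, node KLN: KL={T} ∪ N={C} → {C,T} (+1)
site 3, node KLNW: KLN={C,T} ∪ W={G} → {C,G,T} (+1)
site 3, node KLNWX: KLNW={C,G,T} ∩ X={T} → {T} (+0)
site 4, node KL: K={A} ∩ L={A} → {A} (+0)
site 4, node KLN: KL={A} ∪ N={G} → {A,G} (+1)
site 4, node KLNW: KLN={A,G} ∪ W={T} → {A,G,T} (+1)
site 4, node KLNWX: KLNW={A,G,T} ∩ X={T} → {T} (+0)
site 5, node KL: K={T} ∪ L={C} → {C,T} (+1)
site 5, node KLN: KL={C,T} ∩ N={C} → {C} (+0)
site 5, node KLNW: KLN={C} ∪ W={A} → {A,C} (+1)
site 5, node KLNWX: KLNW={A,C} ∪ X={G} → {A,C,G} (+1)
per-site changes: [3, 3, 3, 2, 2, 3]; total = 16

T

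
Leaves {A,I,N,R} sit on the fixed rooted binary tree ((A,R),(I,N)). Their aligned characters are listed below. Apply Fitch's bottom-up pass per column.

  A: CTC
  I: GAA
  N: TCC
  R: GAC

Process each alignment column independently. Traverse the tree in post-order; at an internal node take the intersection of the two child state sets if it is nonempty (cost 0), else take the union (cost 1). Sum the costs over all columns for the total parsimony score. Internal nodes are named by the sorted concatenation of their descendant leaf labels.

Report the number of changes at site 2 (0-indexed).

1

site 0, node AR: A={C} ∪ R={G} → {C,G} (+1)
site 0, node IN: I={G} ∪ N={T} → {G,T} (+1)
site 0, node AINR: AR={C,G} ∩ IN={G,T} → {G} (+0)
site 1, node AR: A={T} ∪ R={A} → {A,T} (+1)
site 1, node IN: I={A} ∪ N={C} → {A,C} (+1)
site 1, node AINR: AR={A,T} ∩ IN={A,C} → {A} (+0)
site 2, node AR: A={C} ∩ R={C} → {C} (+0)
site 2, node IN: I={A} ∪ N={C} → {A,C} (+1)
site 2, node AINR: AR={C} ∩ IN={A,C} → {C} (+0)
per-site changes: [2, 2, 1]; total = 5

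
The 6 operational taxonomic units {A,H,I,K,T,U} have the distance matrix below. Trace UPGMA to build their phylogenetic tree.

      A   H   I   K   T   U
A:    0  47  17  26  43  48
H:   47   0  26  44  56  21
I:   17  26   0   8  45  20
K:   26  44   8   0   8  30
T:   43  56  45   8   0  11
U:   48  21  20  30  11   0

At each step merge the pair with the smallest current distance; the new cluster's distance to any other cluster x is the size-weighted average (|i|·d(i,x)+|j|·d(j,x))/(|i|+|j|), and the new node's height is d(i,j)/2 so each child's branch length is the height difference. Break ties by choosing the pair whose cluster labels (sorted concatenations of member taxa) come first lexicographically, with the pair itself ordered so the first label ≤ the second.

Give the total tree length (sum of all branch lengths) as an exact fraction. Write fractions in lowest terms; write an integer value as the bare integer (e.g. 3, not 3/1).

step 1: merge (I,K) at d=8; branch lengths I→4, K→4; new cluster IK
  updated: d(A,IK)=43/2, d(H,IK)=35, d(IK,T)=53/2, d(IK,U)=25
step 2: merge (T,U) at d=11; branch lengths T→11/2, U→11/2; new cluster TU
  updated: d(A,TU)=91/2, d(H,TU)=77/2, d(IK,TU)=103/4
step 3: merge (A,IK) at d=43/2; branch lengths A→43/4, IK→27/4; new cluster AIK
  updated: d(AIK,H)=39, d(AIK,TU)=97/3
step 4: merge (AIK,TU) at d=97/3; branch lengths AIK→65/12, TU→32/3; new cluster AIKTU
  updated: d(AIKTU,H)=194/5
step 5: merge (AIKTU,H) at d=194/5; branch lengths AIKTU→97/30, H→97/5; new cluster AHIKTU
final tree: (((A:43/4,(I:4,K:4):27/4):65/12,(T:11/2,U:11/2):32/3):97/30,H:97/5)
total length: 4513/60

4513/60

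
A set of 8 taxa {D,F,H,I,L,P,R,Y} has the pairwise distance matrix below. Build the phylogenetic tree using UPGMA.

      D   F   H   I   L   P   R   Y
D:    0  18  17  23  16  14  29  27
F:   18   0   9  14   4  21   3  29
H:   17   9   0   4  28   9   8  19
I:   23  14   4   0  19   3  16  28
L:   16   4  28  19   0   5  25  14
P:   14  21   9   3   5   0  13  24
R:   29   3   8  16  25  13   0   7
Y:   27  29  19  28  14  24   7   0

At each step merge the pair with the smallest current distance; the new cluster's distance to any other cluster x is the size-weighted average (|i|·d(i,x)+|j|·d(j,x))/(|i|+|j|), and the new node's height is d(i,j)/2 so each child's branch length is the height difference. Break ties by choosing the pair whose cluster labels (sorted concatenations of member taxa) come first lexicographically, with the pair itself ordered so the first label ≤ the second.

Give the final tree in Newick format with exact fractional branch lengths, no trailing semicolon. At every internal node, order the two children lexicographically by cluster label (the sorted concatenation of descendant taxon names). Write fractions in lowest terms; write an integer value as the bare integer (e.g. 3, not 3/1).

(D:72/7,(((F:3/2,R:3/2):21/4,(H:13/4,(I:3/2,P:3/2):7/4):7/2):53/20,(L:7,Y:7):12/5):31/35)

step 1: merge (F,R) at d=3; branch lengths F→3/2, R→3/2; new cluster FR
  updated: d(D,FR)=47/2, d(FR,H)=17/2, d(FR,I)=15, d(FR,L)=29/2, d(FR,P)=17, d(FR,Y)=18
step 2: merge (I,P) at d=3; branch lengths I→3/2, P→3/2; new cluster IP
  updated: d(D,IP)=37/2, d(FR,IP)=16, d(H,IP)=13/2, d(IP,L)=12, d(IP,Y)=26
step 3: merge (H,IP) at d=13/2; branch lengths H→13/4, IP→7/4; new cluster HIP
  updated: d(D,HIP)=18, d(FR,HIP)=27/2, d(HIP,L)=52/3, d(HIP,Y)=71/3
step 4: merge (FR,HIP) at d=27/2; branch lengths FR→21/4, HIP→7/2; new cluster FHIPR
  updated: d(D,FHIPR)=101/5, d(FHIPR,L)=81/5, d(FHIPR,Y)=107/5
step 5: merge (L,Y) at d=14; branch lengths L→7, Y→7; new cluster LY
  updated: d(D,LY)=43/2, d(FHIPR,LY)=94/5
step 6: merge (FHIPR,LY) at d=94/5; branch lengths FHIPR→53/20, LY→12/5; new cluster FHILPRY
  updated: d(D,FHILPRY)=144/7
step 7: merge (D,FHILPRY) at d=144/7; branch lengths D→72/7, FHILPRY→31/35; new cluster DFHILPRY
final tree: (D:72/7,(((F:3/2,R:3/2):21/4,(H:13/4,(I:3/2,P:3/2):7/4):7/2):53/20,(L:7,Y:7):12/5):31/35)
total length: 1749/35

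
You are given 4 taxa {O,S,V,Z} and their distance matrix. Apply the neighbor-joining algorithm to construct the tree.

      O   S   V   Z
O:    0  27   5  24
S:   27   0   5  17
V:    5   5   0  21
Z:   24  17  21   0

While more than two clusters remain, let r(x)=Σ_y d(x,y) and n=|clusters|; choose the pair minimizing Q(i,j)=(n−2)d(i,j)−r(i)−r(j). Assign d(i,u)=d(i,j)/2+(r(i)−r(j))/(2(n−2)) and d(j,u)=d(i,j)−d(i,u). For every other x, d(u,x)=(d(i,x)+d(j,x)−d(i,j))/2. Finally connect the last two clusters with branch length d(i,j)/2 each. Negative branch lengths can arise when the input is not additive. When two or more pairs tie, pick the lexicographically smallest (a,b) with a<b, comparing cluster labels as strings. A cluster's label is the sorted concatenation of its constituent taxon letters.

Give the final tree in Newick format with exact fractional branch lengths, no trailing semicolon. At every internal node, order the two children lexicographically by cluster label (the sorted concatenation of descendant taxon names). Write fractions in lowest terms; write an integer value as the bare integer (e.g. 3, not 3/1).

1. join O+V (d=5, Q=-77) ⇒ OV; edges |O|=35/4, |V|=-15/4
  updated: d(OV,S)=27/2, d(OV,Z)=20
2. join OV+S (d=27/2, Q=-101/2) ⇒ OSV; edges |OV|=33/4, |S|=21/4
  updated: d(OSV,Z)=47/4
3. join OSV+Z (d=47/4) ⇒ OSVZ; edges |OSV|=47/8, |Z|=47/8
final tree: (((O:35/4,V:-15/4):33/4,S:21/4):47/8,Z:47/8)
total length: 121/4

(((O:35/4,V:-15/4):33/4,S:21/4):47/8,Z:47/8)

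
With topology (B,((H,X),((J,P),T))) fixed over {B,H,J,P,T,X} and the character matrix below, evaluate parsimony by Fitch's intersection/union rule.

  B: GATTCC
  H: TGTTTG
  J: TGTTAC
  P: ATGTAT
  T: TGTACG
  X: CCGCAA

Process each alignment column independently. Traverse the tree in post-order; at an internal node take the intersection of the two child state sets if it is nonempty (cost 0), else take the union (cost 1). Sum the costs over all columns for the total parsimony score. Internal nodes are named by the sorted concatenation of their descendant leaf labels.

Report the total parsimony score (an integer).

17

HX@0: {T} ∪ {C} = {C,T} (union, +1)
JP@0: {T} ∪ {A} = {A,T} (union, +1)
JPT@0: {A,T} ∩ {T} = {T} (intersection, +0)
HJPTX@0: {C,T} ∩ {T} = {T} (intersection, +0)
BHJPTX@0: {G} ∪ {T} = {G,T} (union, +1)
HX@1: {G} ∪ {C} = {C,G} (union, +1)
JP@1: {G} ∪ {T} = {G,T} (union, +1)
JPT@1: {G,T} ∩ {G} = {G} (intersection, +0)
HJPTX@1: {C,G} ∩ {G} = {G} (intersection, +0)
BHJPTX@1: {A} ∪ {G} = {A,G} (union, +1)
HX@2: {T} ∪ {G} = {G,T} (union, +1)
JP@2: {T} ∪ {G} = {G,T} (union, +1)
JPT@2: {G,T} ∩ {T} = {T} (intersection, +0)
HJPTX@2: {G,T} ∩ {T} = {T} (intersection, +0)
BHJPTX@2: {T} ∩ {T} = {T} (intersection, +0)
HX@3: {T} ∪ {C} = {C,T} (union, +1)
JP@3: {T} ∩ {T} = {T} (intersection, +0)
JPT@3: {T} ∪ {A} = {A,T} (union, +1)
HJPTX@3: {C,T} ∩ {A,T} = {T} (intersection, +0)
BHJPTX@3: {T} ∩ {T} = {T} (intersection, +0)
HX@4: {T} ∪ {A} = {A,T} (union, +1)
JP@4: {A} ∩ {A} = {A} (intersection, +0)
JPT@4: {A} ∪ {C} = {A,C} (union, +1)
HJPTX@4: {A,T} ∩ {A,C} = {A} (intersection, +0)
BHJPTX@4: {C} ∪ {A} = {A,C} (union, +1)
HX@5: {G} ∪ {A} = {A,G} (union, +1)
JP@5: {C} ∪ {T} = {C,T} (union, +1)
JPT@5: {C,T} ∪ {G} = {C,G,T} (union, +1)
HJPTX@5: {A,G} ∩ {C,G,T} = {G} (intersection, +0)
BHJPTX@5: {C} ∪ {G} = {C,G} (union, +1)
per-site changes: [3, 3, 2, 2, 3, 4]; total = 17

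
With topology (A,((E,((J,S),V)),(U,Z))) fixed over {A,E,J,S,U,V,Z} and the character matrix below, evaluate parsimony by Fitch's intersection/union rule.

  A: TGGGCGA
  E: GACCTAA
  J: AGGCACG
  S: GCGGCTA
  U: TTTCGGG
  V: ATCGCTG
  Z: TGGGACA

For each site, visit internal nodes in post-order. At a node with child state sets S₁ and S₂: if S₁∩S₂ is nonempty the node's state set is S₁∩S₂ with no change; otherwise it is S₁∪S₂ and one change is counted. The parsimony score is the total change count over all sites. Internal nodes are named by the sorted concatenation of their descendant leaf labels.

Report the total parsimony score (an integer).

[col 0] JS: children J:{A}, S:{G} ∪→ {A,G}; cost 1
[col 0] JSV: children JS:{A,G}, V:{A} ∩→ {A}; cost 0
[col 0] EJSV: children E:{G}, JSV:{A} ∪→ {A,G}; cost 1
[col 0] UZ: children U:{T}, Z:{T} ∩→ {T}; cost 0
[col 0] EJSUVZ: children EJSV:{A,G}, UZ:{T} ∪→ {A,G,T}; cost 1
[col 0] AEJSUVZ: children A:{T}, EJSUVZ:{A,G,T} ∩→ {T}; cost 0
[col 1] JS: children J:{G}, S:{C} ∪→ {C,G}; cost 1
[col 1] JSV: children JS:{C,G}, V:{T} ∪→ {C,G,T}; cost 1
[col 1] EJSV: children E:{A}, JSV:{C,G,T} ∪→ {A,C,G,T}; cost 1
[col 1] UZ: children U:{T}, Z:{G} ∪→ {G,T}; cost 1
[col 1] EJSUVZ: children EJSV:{A,C,G,T}, UZ:{G,T} ∩→ {G,T}; cost 0
[col 1] AEJSUVZ: children A:{G}, EJSUVZ:{G,T} ∩→ {G}; cost 0
[col 2] JS: children J:{G}, S:{G} ∩→ {G}; cost 0
[col 2] JSV: children JS:{G}, V:{C} ∪→ {C,G}; cost 1
[col 2] EJSV: children E:{C}, JSV:{C,G} ∩→ {C}; cost 0
[col 2] UZ: children U:{T}, Z:{G} ∪→ {G,T}; cost 1
[col 2] EJSUVZ: children EJSV:{C}, UZ:{G,T} ∪→ {C,G,T}; cost 1
[col 2] AEJSUVZ: children A:{G}, EJSUVZ:{C,G,T} ∩→ {G}; cost 0
[col 3] JS: children J:{C}, S:{G} ∪→ {C,G}; cost 1
[col 3] JSV: children JS:{C,G}, V:{G} ∩→ {G}; cost 0
[col 3] EJSV: children E:{C}, JSV:{G} ∪→ {C,G}; cost 1
[col 3] UZ: children U:{C}, Z:{G} ∪→ {C,G}; cost 1
[col 3] EJSUVZ: children EJSV:{C,G}, UZ:{C,G} ∩→ {C,G}; cost 0
[col 3] AEJSUVZ: children A:{G}, EJSUVZ:{C,G} ∩→ {G}; cost 0
[col 4] JS: children J:{A}, S:{C} ∪→ {A,C}; cost 1
[col 4] JSV: children JS:{A,C}, V:{C} ∩→ {C}; cost 0
[col 4] EJSV: children E:{T}, JSV:{C} ∪→ {C,T}; cost 1
[col 4] UZ: children U:{G}, Z:{A} ∪→ {A,G}; cost 1
[col 4] EJSUVZ: children EJSV:{C,T}, UZ:{A,G} ∪→ {A,C,G,T}; cost 1
[col 4] AEJSUVZ: children A:{C}, EJSUVZ:{A,C,G,T} ∩→ {C}; cost 0
[col 5] JS: children J:{C}, S:{T} ∪→ {C,T}; cost 1
[col 5] JSV: children JS:{C,T}, V:{T} ∩→ {T}; cost 0
[col 5] EJSV: children E:{A}, JSV:{T} ∪→ {A,T}; cost 1
[col 5] UZ: children U:{G}, Z:{C} ∪→ {C,G}; cost 1
[col 5] EJSUVZ: children EJSV:{A,T}, UZ:{C,G} ∪→ {A,C,G,T}; cost 1
[col 5] AEJSUVZ: children A:{G}, EJSUVZ:{A,C,G,T} ∩→ {G}; cost 0
[col 6] JS: children J:{G}, S:{A} ∪→ {A,G}; cost 1
[col 6] JSV: children JS:{A,G}, V:{G} ∩→ {G}; cost 0
[col 6] EJSV: children E:{A}, JSV:{G} ∪→ {A,G}; cost 1
[col 6] UZ: children U:{G}, Z:{A} ∪→ {A,G}; cost 1
[col 6] EJSUVZ: children EJSV:{A,G}, UZ:{A,G} ∩→ {A,G}; cost 0
[col 6] AEJSUVZ: children A:{A}, EJSUVZ:{A,G} ∩→ {A}; cost 0
per-site changes: [3, 4, 3, 3, 4, 4, 3]; total = 24

24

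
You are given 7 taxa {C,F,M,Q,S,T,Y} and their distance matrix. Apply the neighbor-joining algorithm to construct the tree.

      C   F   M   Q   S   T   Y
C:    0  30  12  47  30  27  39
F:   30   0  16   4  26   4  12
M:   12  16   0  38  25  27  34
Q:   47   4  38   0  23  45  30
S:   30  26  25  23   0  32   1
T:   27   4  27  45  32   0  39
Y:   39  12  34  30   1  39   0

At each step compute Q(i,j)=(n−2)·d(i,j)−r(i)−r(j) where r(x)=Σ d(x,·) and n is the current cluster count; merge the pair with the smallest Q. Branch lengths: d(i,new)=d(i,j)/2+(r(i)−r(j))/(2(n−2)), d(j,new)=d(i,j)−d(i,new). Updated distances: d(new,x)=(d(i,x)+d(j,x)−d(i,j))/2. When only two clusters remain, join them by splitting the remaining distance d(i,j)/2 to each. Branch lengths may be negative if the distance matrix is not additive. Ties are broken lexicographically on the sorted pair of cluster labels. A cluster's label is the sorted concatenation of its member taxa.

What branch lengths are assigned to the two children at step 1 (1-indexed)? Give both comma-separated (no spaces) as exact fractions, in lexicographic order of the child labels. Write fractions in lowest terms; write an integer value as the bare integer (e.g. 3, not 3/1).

-13/10,23/10

1. join S+Y (d=1, Q=-287) ⇒ SY; edges |S|=-13/10, |Y|=23/10
  updated: d(C,SY)=34, d(F,SY)=37/2, d(M,SY)=29, d(Q,SY)=26, d(SY,T)=35
2. join C+M (d=12, Q=-224) ⇒ CM; edges |C|=19/2, |M|=5/2
  updated: d(CM,F)=17, d(CM,Q)=73/2, d(CM,SY)=51/2, d(CM,T)=21
3. join F+Q (d=4, Q=-143) ⇒ FQ; edges |F|=-28/3, |Q|=40/3
  updated: d(CM,FQ)=99/4, d(FQ,SY)=81/4, d(FQ,T)=45/2
4. join CM+T (d=21, Q=-431/4) ⇒ CMT; edges |CM|=139/16, |T|=197/16
  updated: d(CMT,FQ)=105/8, d(CMT,SY)=79/4
5. join CMT+FQ (d=105/8, Q=-425/8) ⇒ CFMQT; edges |CMT|=101/16, |FQ|=109/16
  updated: d(CFMQT,SY)=215/16
6. join CFMQT+SY (d=215/16) ⇒ CFMQSTY; edges |CFMQT|=215/32, |SY|=215/32
final tree: ((((C:19/2,M:5/2):139/16,T:197/16):101/16,(F:-28/3,Q:40/3):109/16):215/32,(S:-13/10,Y:23/10):215/32)
total length: 1033/16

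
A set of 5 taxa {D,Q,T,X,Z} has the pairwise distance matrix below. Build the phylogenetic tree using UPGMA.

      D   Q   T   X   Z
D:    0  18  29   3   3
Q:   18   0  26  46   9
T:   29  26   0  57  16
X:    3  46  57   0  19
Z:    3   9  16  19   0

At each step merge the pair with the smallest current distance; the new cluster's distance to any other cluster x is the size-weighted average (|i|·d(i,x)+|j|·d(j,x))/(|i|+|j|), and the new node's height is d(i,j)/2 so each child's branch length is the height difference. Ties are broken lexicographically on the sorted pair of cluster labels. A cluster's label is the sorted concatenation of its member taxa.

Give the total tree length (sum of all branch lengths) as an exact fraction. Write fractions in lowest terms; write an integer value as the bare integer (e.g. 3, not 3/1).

step 1: merge (D,X) at d=3; branch lengths D→3/2, X→3/2; new cluster DX
  updated: d(DX,Q)=32, d(DX,T)=43, d(DX,Z)=11
step 2: merge (Q,Z) at d=9; branch lengths Q→9/2, Z→9/2; new cluster QZ
  updated: d(DX,QZ)=43/2, d(QZ,T)=21
step 3: merge (QZ,T) at d=21; branch lengths QZ→6, T→21/2; new cluster QTZ
  updated: d(DX,QTZ)=86/3
step 4: merge (DX,QTZ) at d=86/3; branch lengths DX→77/6, QTZ→23/6; new cluster DQTXZ
final tree: ((D:3/2,X:3/2):77/6,((Q:9/2,Z:9/2):6,T:21/2):23/6)
total length: 271/6

271/6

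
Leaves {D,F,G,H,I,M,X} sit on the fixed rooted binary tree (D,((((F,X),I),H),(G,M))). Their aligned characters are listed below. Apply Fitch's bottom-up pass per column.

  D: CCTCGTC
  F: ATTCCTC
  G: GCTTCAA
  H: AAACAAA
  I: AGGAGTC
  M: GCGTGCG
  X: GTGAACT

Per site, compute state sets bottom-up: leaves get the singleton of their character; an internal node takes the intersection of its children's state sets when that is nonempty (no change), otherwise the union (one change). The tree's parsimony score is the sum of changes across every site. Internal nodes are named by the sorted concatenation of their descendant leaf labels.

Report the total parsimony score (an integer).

site 0, node FX: F={A} ∪ X={G} → {A,G} (+1)
site 0, node FIX: FX={A,G} ∩ I={A} → {A} (+0)
site 0, node FHIX: FIX={A} ∩ H={A} → {A} (+0)
site 0, node GM: G={G} ∩ M={G} → {G} (+0)
site 0, node FGHIMX: FHIX={A} ∪ GM={G} → {A,G} (+1)
site 0, node DFGHIMX: D={C} ∪ FGHIMX={A,G} → {A,C,G} (+1)
site 1, node FX: F={T} ∩ X={T} → {T} (+0)
site 1, node FIX: FX={T} ∪ I={G} → {G,T} (+1)
site 1, node FHIX: FIX={G,T} ∪ H={A} → {A,G,T} (+1)
site 1, node GM: G={C} ∩ M={C} → {C} (+0)
site 1, node FGHIMX: FHIX={A,G,T} ∪ GM={C} → {A,C,G,T} (+1)
site 1, node DFGHIMX: D={C} ∩ FGHIMX={A,C,G,T} → {C} (+0)
site 2, node FX: F={T} ∪ X={G} → {G,T} (+1)
site 2, node FIX: FX={G,T} ∩ I={G} → {G} (+0)
site 2, node FHIX: FIX={G} ∪ H={A} → {A,G} (+1)
site 2, node GM: G={T} ∪ M={G} → {G,T} (+1)
site 2, node FGHIMX: FHIX={A,G} ∩ GM={G,T} → {G} (+0)
site 2, node DFGHIMX: D={T} ∪ FGHIMX={G} → {G,T} (+1)
site 3, node FX: F={C} ∪ X={A} → {A,C} (+1)
site 3, node FIX: FX={A,C} ∩ I={A} → {A} (+0)
site 3, node FHIX: FIX={A} ∪ H={C} → {A,C} (+1)
site 3, node GM: G={T} ∩ M={T} → {T} (+0)
site 3, node FGHIMX: FHIX={A,C} ∪ GM={T} → {A,C,T} (+1)
site 3, node DFGHIMX: D={C} ∩ FGHIMX={A,C,T} → {C} (+0)
site 4, node FX: F={C} ∪ X={A} → {A,C} (+1)
site 4, node FIX: FX={A,C} ∪ I={G} → {A,C,G} (+1)
site 4, node FHIX: FIX={A,C,G} ∩ H={A} → {A} (+0)
site 4, node GM: G={C} ∪ M={G} → {C,G} (+1)
site 4, node FGHIMX: FHIX={A} ∪ GM={C,G} → {A,C,G} (+1)
site 4, node DFGHIMX: D={G} ∩ FGHIMX={A,C,G} → {G} (+0)
site 5, node FX: F={T} ∪ X={C} → {C,T} (+1)
site 5, node FIX: FX={C,T} ∩ I={T} → {T} (+0)
site 5, node FHIX: FIX={T} ∪ H={A} → {A,T} (+1)
site 5, node GM: G={A} ∪ M={C} → {A,C} (+1)
site 5, node FGHIMX: FHIX={A,T} ∩ GM={A,C} → {A} (+0)
site 5, node DFGHIMX: D={T} ∪ FGHIMX={A} → {A,T} (+1)
site 6, node FX: F={C} ∪ X={T} → {C,T} (+1)
site 6, node FIX: FX={C,T} ∩ I={C} → {C} (+0)
site 6, node FHIX: FIX={C} ∪ H={A} → {A,C} (+1)
site 6, node GM: G={A} ∪ M={G} → {A,G} (+1)
site 6, node FGHIMX: FHIX={A,C} ∩ GM={A,G} → {A} (+0)
site 6, node DFGHIMX: D={C} ∪ FGHIMX={A} → {A,C} (+1)
per-site changes: [3, 3, 4, 3, 4, 4, 4]; total = 25

25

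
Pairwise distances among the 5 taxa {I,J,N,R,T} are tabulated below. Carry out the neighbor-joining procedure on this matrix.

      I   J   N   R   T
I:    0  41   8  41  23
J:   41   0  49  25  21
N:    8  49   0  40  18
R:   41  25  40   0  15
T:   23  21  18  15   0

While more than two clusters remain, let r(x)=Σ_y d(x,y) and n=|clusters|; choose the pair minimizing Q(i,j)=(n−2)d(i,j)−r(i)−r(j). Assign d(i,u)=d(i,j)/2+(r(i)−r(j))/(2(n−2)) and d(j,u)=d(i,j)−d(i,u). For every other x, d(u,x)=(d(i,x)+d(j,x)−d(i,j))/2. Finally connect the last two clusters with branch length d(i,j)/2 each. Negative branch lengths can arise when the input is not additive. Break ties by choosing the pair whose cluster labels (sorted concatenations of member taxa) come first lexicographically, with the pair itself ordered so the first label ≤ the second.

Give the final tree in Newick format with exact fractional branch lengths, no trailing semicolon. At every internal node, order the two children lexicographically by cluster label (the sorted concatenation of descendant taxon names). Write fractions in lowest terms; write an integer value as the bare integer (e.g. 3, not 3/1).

1. join I+N (d=8, Q=-204) ⇒ IN; edges |I|=11/3, |N|=13/3
  updated: d(IN,J)=41, d(IN,R)=73/2, d(IN,T)=33/2
2. join IN+T (d=33/2, Q=-227/2) ⇒ INT; edges |IN|=149/8, |T|=-17/8
  updated: d(INT,J)=91/4, d(INT,R)=35/2
3. join INT+J (d=91/4, Q=-261/4) ⇒ IJNT; edges |INT|=61/8, |J|=121/8
  updated: d(IJNT,R)=79/8
4. join IJNT+R (d=79/8) ⇒ IJNRT; edges |IJNT|=79/16, |R|=79/16
final tree: ((((I:11/3,N:13/3):149/8,T:-17/8):61/8,J:121/8):79/16,R:79/16)
total length: 457/8

((((I:11/3,N:13/3):149/8,T:-17/8):61/8,J:121/8):79/16,R:79/16)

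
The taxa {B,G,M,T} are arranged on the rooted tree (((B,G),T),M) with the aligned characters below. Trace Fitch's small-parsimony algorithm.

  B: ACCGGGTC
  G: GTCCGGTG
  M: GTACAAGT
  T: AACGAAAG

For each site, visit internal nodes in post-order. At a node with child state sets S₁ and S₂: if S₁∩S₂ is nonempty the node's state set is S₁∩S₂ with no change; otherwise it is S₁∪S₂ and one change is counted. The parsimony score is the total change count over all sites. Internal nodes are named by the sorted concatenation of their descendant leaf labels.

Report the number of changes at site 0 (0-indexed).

2

site 0, node BG: B={A} ∪ G={G} → {A,G} (+1)
site 0, node BGT: BG={A,G} ∩ T={A} → {A} (+0)
site 0, node BGMT: BGT={A} ∪ M={G} → {A,G} (+1)
site 1, node BG: B={C} ∪ G={T} → {C,T} (+1)
site 1, node BGT: BG={C,T} ∪ T={A} → {A,C,T} (+1)
site 1, node BGMT: BGT={A,C,T} ∩ M={T} → {T} (+0)
site 2, node BG: B={C} ∩ G={C} → {C} (+0)
site 2, node BGT: BG={C} ∩ T={C} → {C} (+0)
site 2, node BGMT: BGT={C} ∪ M={A} → {A,C} (+1)
site 3, node BG: B={G} ∪ G={C} → {C,G} (+1)
site 3, node BGT: BG={C,G} ∩ T={G} → {G} (+0)
site 3, node BGMT: BGT={G} ∪ M={C} → {C,G} (+1)
site 4, node BG: B={G} ∩ G={G} → {G} (+0)
site 4, node BGT: BG={G} ∪ T={A} → {A,G} (+1)
site 4, node BGMT: BGT={A,G} ∩ M={A} → {A} (+0)
site 5, node BG: B={G} ∩ G={G} → {G} (+0)
site 5, node BGT: BG={G} ∪ T={A} → {A,G} (+1)
site 5, node BGMT: BGT={A,G} ∩ M={A} → {A} (+0)
site 6, node BG: B={T} ∩ G={T} → {T} (+0)
site 6, node BGT: BG={T} ∪ T={A} → {A,T} (+1)
site 6, node BGMT: BGT={A,T} ∪ M={G} → {A,G,T} (+1)
site 7, node BG: B={C} ∪ G={G} → {C,G} (+1)
site 7, node BGT: BG={C,G} ∩ T={G} → {G} (+0)
site 7, node BGMT: BGT={G} ∪ M={T} → {G,T} (+1)
per-site changes: [2, 2, 1, 2, 1, 1, 2, 2]; total = 13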